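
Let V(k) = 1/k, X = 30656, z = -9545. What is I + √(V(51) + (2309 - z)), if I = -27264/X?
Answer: -426/479 + √30832305/51 ≈ 107.99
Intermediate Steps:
I = -426/479 (I = -27264/30656 = -27264*1/30656 = -426/479 ≈ -0.88935)
I + √(V(51) + (2309 - z)) = -426/479 + √(1/51 + (2309 - 1*(-9545))) = -426/479 + √(1/51 + (2309 + 9545)) = -426/479 + √(1/51 + 11854) = -426/479 + √(604555/51) = -426/479 + √30832305/51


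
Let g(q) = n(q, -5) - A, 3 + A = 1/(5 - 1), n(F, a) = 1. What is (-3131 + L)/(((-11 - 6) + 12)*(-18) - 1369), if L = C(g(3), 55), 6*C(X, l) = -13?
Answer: 18799/7674 ≈ 2.4497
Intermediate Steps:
A = -11/4 (A = -3 + 1/(5 - 1) = -3 + 1/4 = -11/4 ≈ -2.7500)
g(q) = 15/4 (g(q) = 1 - 1*(-11/4) = 1 + 11/4 = 15/4)
C(X, l) = -13/6 (C(X, l) = (1/6)*(-13) = -13/6)
L = -13/6 ≈ -2.1667
(-3131 + L)/(((-11 - 6) + 12)*(-18) - 1369) = (-3131 - 13/6)/(((-11 - 6) + 12)*(-18) - 1369) = -18799/(6*((-17 + 12)*(-18) - 1369)) = -18799/(6*(-5*(-18) - 1369)) = -18799/(6*(90 - 1369)) = -18799/6/(-1279) = -18799/6*(-1/1279) = 18799/7674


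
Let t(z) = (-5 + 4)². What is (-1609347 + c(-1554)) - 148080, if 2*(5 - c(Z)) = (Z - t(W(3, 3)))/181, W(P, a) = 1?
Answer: -636185209/362 ≈ -1.7574e+6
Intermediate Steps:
t(z) = 1 (t(z) = (-1)² = 1)
c(Z) = 1811/362 - Z/362 (c(Z) = 5 - (Z - 1*1)/(2*181) = 5 - (Z - 1)/(2*181) = 5 - (-1 + Z)/(2*181) = 5 - (-1/181 + Z/181)/2 = 5 + (1/362 - Z/362) = 1811/362 - Z/362)
(-1609347 + c(-1554)) - 148080 = (-1609347 + (1811/362 - 1/362*(-1554))) - 148080 = (-1609347 + (1811/362 + 777/181)) - 148080 = (-1609347 + 3365/362) - 148080 = -582580249/362 - 148080 = -636185209/362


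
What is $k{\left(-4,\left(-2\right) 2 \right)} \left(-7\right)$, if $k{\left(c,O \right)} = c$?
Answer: $28$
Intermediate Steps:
$k{\left(-4,\left(-2\right) 2 \right)} \left(-7\right) = \left(-4\right) \left(-7\right) = 28$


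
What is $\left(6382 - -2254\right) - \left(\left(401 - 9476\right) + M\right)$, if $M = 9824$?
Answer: $7887$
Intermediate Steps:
$\left(6382 - -2254\right) - \left(\left(401 - 9476\right) + M\right) = \left(6382 - -2254\right) - \left(\left(401 - 9476\right) + 9824\right) = \left(6382 + 2254\right) - \left(-9075 + 9824\right) = 8636 - 749 = 7887$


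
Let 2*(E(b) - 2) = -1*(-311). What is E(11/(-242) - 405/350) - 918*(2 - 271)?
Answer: 494199/2 ≈ 2.4710e+5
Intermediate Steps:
E(b) = 315/2 (E(b) = 2 + (-1*(-311))/2 = 2 + (½)*311 = 2 + 311/2 = 315/2)
E(11/(-242) - 405/350) - 918*(2 - 271) = 315/2 - 918*(2 - 271) = 315/2 - 918*(-269) = 315/2 - 1*(-246942) = 315/2 + 246942 = 494199/2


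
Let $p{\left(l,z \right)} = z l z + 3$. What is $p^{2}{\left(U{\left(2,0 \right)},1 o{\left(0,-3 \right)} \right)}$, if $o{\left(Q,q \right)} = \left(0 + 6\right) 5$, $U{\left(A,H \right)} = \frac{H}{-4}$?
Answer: $9$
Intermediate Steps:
$U{\left(A,H \right)} = - \frac{H}{4}$ ($U{\left(A,H \right)} = H \left(- \frac{1}{4}\right) = - \frac{H}{4}$)
$o{\left(Q,q \right)} = 30$ ($o{\left(Q,q \right)} = 6 \cdot 5 = 30$)
$p{\left(l,z \right)} = 3 + l z^{2}$ ($p{\left(l,z \right)} = l z z + 3 = l z^{2} + 3 = 3 + l z^{2}$)
$p^{2}{\left(U{\left(2,0 \right)},1 o{\left(0,-3 \right)} \right)} = \left(3 + \left(- \frac{1}{4}\right) 0 \left(1 \cdot 30\right)^{2}\right)^{2} = \left(3 + 0 \cdot 30^{2}\right)^{2} = \left(3 + 0 \cdot 900\right)^{2} = \left(3 + 0\right)^{2} = 3^{2} = 9$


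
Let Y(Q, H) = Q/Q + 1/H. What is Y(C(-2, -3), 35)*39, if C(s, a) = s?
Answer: 1404/35 ≈ 40.114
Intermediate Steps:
Y(Q, H) = 1 + 1/H
Y(C(-2, -3), 35)*39 = ((1 + 35)/35)*39 = ((1/35)*36)*39 = (36/35)*39 = 1404/35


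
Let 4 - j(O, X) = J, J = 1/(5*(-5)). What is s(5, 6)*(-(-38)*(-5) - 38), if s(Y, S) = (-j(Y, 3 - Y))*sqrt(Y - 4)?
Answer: 23028/25 ≈ 921.12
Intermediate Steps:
J = -1/25 (J = 1/(-25) = -1/25 ≈ -0.040000)
j(O, X) = 101/25 (j(O, X) = 4 - 1*(-1/25) = 4 + 1/25 = 101/25)
s(Y, S) = -101*sqrt(-4 + Y)/25 (s(Y, S) = (-1*101/25)*sqrt(Y - 4) = -101*sqrt(-4 + Y)/25)
s(5, 6)*(-(-38)*(-5) - 38) = (-101*sqrt(-4 + 5)/25)*(-(-38)*(-5) - 38) = (-101*sqrt(1)/25)*(-19*10 - 38) = (-101/25*1)*(-190 - 38) = -101/25*(-228) = 23028/25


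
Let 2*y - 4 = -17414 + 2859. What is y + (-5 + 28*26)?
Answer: -13105/2 ≈ -6552.5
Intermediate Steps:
y = -14551/2 (y = 2 + (-17414 + 2859)/2 = 2 + (½)*(-14555) = 2 - 14555/2 = -14551/2 ≈ -7275.5)
y + (-5 + 28*26) = -14551/2 + (-5 + 28*26) = -14551/2 + (-5 + 728) = -14551/2 + 723 = -13105/2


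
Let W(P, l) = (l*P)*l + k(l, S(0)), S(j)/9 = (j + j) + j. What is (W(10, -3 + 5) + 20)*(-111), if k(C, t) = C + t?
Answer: -6882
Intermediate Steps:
S(j) = 27*j (S(j) = 9*((j + j) + j) = 9*(2*j + j) = 9*(3*j) = 27*j)
W(P, l) = l + P*l**2 (W(P, l) = (l*P)*l + (l + 27*0) = (P*l)*l + (l + 0) = P*l**2 + l = l + P*l**2)
(W(10, -3 + 5) + 20)*(-111) = ((-3 + 5)*(1 + 10*(-3 + 5)) + 20)*(-111) = (2*(1 + 10*2) + 20)*(-111) = (2*(1 + 20) + 20)*(-111) = (2*21 + 20)*(-111) = (42 + 20)*(-111) = 62*(-111) = -6882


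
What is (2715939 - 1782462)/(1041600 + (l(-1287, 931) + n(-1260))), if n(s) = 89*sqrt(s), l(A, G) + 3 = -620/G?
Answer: 842757112523707269/940377528427049029 - 432060178570398*I*sqrt(35)/940377528427049029 ≈ 0.89619 - 0.0027182*I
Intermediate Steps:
l(A, G) = -3 - 620/G
(2715939 - 1782462)/(1041600 + (l(-1287, 931) + n(-1260))) = (2715939 - 1782462)/(1041600 + ((-3 - 620/931) + 89*sqrt(-1260))) = 933477/(1041600 + ((-3 - 620*1/931) + 89*(6*I*sqrt(35)))) = 933477/(1041600 + ((-3 - 620/931) + 534*I*sqrt(35))) = 933477/(1041600 + (-3413/931 + 534*I*sqrt(35))) = 933477/(969726187/931 + 534*I*sqrt(35))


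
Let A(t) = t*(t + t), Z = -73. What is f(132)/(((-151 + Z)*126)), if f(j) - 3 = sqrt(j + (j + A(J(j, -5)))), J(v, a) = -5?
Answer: -1/9408 - sqrt(314)/28224 ≈ -0.00073413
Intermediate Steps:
A(t) = 2*t**2 (A(t) = t*(2*t) = 2*t**2)
f(j) = 3 + sqrt(50 + 2*j) (f(j) = 3 + sqrt(j + (j + 2*(-5)**2)) = 3 + sqrt(j + (j + 2*25)) = 3 + sqrt(j + (j + 50)) = 3 + sqrt(j + (50 + j)) = 3 + sqrt(50 + 2*j))
f(132)/(((-151 + Z)*126)) = (3 + sqrt(50 + 2*132))/(((-151 - 73)*126)) = (3 + sqrt(50 + 264))/((-224*126)) = (3 + sqrt(314))/(-28224) = (3 + sqrt(314))*(-1/28224) = -1/9408 - sqrt(314)/28224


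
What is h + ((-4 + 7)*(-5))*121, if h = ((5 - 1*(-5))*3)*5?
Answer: -1665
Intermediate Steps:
h = 150 (h = ((5 + 5)*3)*5 = (10*3)*5 = 30*5 = 150)
h + ((-4 + 7)*(-5))*121 = 150 + ((-4 + 7)*(-5))*121 = 150 + (3*(-5))*121 = 150 - 15*121 = 150 - 1815 = -1665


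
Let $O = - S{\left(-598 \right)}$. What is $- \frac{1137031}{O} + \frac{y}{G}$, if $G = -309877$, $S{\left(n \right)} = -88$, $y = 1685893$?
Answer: $- \frac{352488113771}{27269176} \approx -12926.0$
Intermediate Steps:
$O = 88$ ($O = \left(-1\right) \left(-88\right) = 88$)
$- \frac{1137031}{O} + \frac{y}{G} = - \frac{1137031}{88} + \frac{1685893}{-309877} = \left(-1137031\right) \frac{1}{88} + 1685893 \left(- \frac{1}{309877}\right) = - \frac{1137031}{88} - \frac{1685893}{309877} = - \frac{352488113771}{27269176}$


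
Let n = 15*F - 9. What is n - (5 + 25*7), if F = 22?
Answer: 141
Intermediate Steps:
n = 321 (n = 15*22 - 9 = 330 - 9 = 321)
n - (5 + 25*7) = 321 - (5 + 25*7) = 321 - (5 + 175) = 321 - 1*180 = 321 - 180 = 141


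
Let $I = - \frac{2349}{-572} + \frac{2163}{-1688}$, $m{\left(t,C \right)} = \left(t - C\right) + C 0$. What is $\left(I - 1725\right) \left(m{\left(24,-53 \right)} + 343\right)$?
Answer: $- \frac{43649070255}{60346} \approx -7.2331 \cdot 10^{5}$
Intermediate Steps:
$m{\left(t,C \right)} = t - C$ ($m{\left(t,C \right)} = \left(t - C\right) + 0 = t - C$)
$I = \frac{681969}{241384}$ ($I = \left(-2349\right) \left(- \frac{1}{572}\right) + 2163 \left(- \frac{1}{1688}\right) = \frac{2349}{572} - \frac{2163}{1688} = \frac{681969}{241384} \approx 2.8252$)
$\left(I - 1725\right) \left(m{\left(24,-53 \right)} + 343\right) = \left(\frac{681969}{241384} - 1725\right) \left(\left(24 - -53\right) + 343\right) = - \frac{415705431 \left(\left(24 + 53\right) + 343\right)}{241384} = - \frac{415705431 \left(77 + 343\right)}{241384} = \left(- \frac{415705431}{241384}\right) 420 = - \frac{43649070255}{60346}$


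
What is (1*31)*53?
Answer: 1643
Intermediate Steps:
(1*31)*53 = 31*53 = 1643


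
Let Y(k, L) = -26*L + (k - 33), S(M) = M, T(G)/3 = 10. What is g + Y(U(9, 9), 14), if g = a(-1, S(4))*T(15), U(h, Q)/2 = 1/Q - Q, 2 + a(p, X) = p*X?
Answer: -5353/9 ≈ -594.78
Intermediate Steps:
T(G) = 30 (T(G) = 3*10 = 30)
a(p, X) = -2 + X*p (a(p, X) = -2 + p*X = -2 + X*p)
U(h, Q) = -2*Q + 2/Q (U(h, Q) = 2*(1/Q - Q) = -2*Q + 2/Q)
Y(k, L) = -33 + k - 26*L (Y(k, L) = -26*L + (-33 + k) = -33 + k - 26*L)
g = -180 (g = (-2 + 4*(-1))*30 = (-2 - 4)*30 = -6*30 = -180)
g + Y(U(9, 9), 14) = -180 + (-33 + (-2*9 + 2/9) - 26*14) = -180 + (-33 + (-18 + 2*(⅑)) - 364) = -180 + (-33 + (-18 + 2/9) - 364) = -180 + (-33 - 160/9 - 364) = -180 - 3733/9 = -5353/9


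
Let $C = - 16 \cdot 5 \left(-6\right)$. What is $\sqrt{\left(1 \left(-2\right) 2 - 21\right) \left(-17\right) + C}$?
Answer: $\sqrt{905} \approx 30.083$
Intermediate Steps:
$C = 480$ ($C = \left(-16\right) \left(-30\right) = 480$)
$\sqrt{\left(1 \left(-2\right) 2 - 21\right) \left(-17\right) + C} = \sqrt{\left(1 \left(-2\right) 2 - 21\right) \left(-17\right) + 480} = \sqrt{\left(\left(-2\right) 2 - 21\right) \left(-17\right) + 480} = \sqrt{\left(-4 - 21\right) \left(-17\right) + 480} = \sqrt{\left(-25\right) \left(-17\right) + 480} = \sqrt{425 + 480} = \sqrt{905}$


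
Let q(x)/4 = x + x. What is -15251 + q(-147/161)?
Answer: -350941/23 ≈ -15258.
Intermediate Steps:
q(x) = 8*x (q(x) = 4*(x + x) = 4*(2*x) = 8*x)
-15251 + q(-147/161) = -15251 + 8*(-147/161) = -15251 + 8*(-147*1/161) = -15251 + 8*(-21/23) = -15251 - 168/23 = -350941/23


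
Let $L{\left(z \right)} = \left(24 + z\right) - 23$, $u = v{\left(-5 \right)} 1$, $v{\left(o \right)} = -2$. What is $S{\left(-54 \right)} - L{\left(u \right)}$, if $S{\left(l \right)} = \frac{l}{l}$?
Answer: $2$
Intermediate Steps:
$S{\left(l \right)} = 1$
$u = -2$ ($u = \left(-2\right) 1 = -2$)
$L{\left(z \right)} = 1 + z$
$S{\left(-54 \right)} - L{\left(u \right)} = 1 - \left(1 - 2\right) = 1 - -1 = 1 + 1 = 2$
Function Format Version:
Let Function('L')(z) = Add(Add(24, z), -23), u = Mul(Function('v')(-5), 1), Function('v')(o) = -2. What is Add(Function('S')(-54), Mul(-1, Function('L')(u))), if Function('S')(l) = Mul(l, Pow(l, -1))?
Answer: 2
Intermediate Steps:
Function('S')(l) = 1
u = -2 (u = Mul(-2, 1) = -2)
Function('L')(z) = Add(1, z)
Add(Function('S')(-54), Mul(-1, Function('L')(u))) = Add(1, Mul(-1, Add(1, -2))) = Add(1, Mul(-1, -1)) = Add(1, 1) = 2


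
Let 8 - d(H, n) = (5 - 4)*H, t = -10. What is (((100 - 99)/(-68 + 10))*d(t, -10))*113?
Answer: -1017/29 ≈ -35.069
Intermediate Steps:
d(H, n) = 8 - H (d(H, n) = 8 - (5 - 4)*H = 8 - H)
(((100 - 99)/(-68 + 10))*d(t, -10))*113 = (((100 - 99)/(-68 + 10))*(8 - 1*(-10)))*113 = ((1/(-58))*(8 + 10))*113 = ((1*(-1/58))*18)*113 = -1/58*18*113 = -9/29*113 = -1017/29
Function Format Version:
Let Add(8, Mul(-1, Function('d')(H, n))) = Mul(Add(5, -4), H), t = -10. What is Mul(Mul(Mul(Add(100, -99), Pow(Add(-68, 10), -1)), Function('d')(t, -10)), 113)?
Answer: Rational(-1017, 29) ≈ -35.069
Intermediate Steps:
Function('d')(H, n) = Add(8, Mul(-1, H)) (Function('d')(H, n) = Add(8, Mul(-1, Mul(Add(5, -4), H))) = Add(8, Mul(-1, Mul(1, H))) = Add(8, Mul(-1, H)))
Mul(Mul(Mul(Add(100, -99), Pow(Add(-68, 10), -1)), Function('d')(t, -10)), 113) = Mul(Mul(Mul(Add(100, -99), Pow(Add(-68, 10), -1)), Add(8, Mul(-1, -10))), 113) = Mul(Mul(Mul(1, Pow(-58, -1)), Add(8, 10)), 113) = Mul(Mul(Mul(1, Rational(-1, 58)), 18), 113) = Mul(Mul(Rational(-1, 58), 18), 113) = Mul(Rational(-9, 29), 113) = Rational(-1017, 29)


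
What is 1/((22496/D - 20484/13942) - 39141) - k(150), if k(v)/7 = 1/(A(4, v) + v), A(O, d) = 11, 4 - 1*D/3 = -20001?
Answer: -16385287677674/376640301731617 ≈ -0.043504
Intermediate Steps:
D = 60015 (D = 12 - 3*(-20001) = 12 + 60003 = 60015)
k(v) = 7/(11 + v)
1/((22496/D - 20484/13942) - 39141) - k(150) = 1/((22496/60015 - 20484/13942) - 39141) - 7/(11 + 150) = 1/((22496*(1/60015) - 20484*1/13942) - 39141) - 7/161 = 1/((22496/60015 - 10242/6971) - 39141) - 7/161 = 1/(-457854014/418364565 - 39141) - 1*1/23 = 1/(-16375665292679/418364565) - 1/23 = -418364565/16375665292679 - 1/23 = -16385287677674/376640301731617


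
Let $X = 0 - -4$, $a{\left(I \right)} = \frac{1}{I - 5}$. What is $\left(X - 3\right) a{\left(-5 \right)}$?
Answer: $- \frac{1}{10} \approx -0.1$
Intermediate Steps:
$a{\left(I \right)} = \frac{1}{-5 + I}$
$X = 4$ ($X = 0 + 4 = 4$)
$\left(X - 3\right) a{\left(-5 \right)} = \frac{4 - 3}{-5 - 5} = 1 \frac{1}{-10} = 1 \left(- \frac{1}{10}\right) = - \frac{1}{10}$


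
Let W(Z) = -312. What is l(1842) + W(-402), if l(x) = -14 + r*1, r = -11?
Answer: -337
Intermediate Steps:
l(x) = -25 (l(x) = -14 - 11*1 = -14 - 11 = -25)
l(1842) + W(-402) = -25 - 312 = -337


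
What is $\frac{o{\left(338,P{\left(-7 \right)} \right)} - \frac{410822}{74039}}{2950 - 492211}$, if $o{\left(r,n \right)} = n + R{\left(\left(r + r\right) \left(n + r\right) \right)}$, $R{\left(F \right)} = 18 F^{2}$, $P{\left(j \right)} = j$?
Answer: $- \frac{66724054573793177}{36224395179} \approx -1.842 \cdot 10^{6}$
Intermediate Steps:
$o{\left(r,n \right)} = n + 72 r^{2} \left(n + r\right)^{2}$ ($o{\left(r,n \right)} = n + 18 \left(\left(r + r\right) \left(n + r\right)\right)^{2} = n + 18 \left(2 r \left(n + r\right)\right)^{2} = n + 18 \cdot 4 r^{2} \left(n + r\right)^{2} = n + 72 r^{2} \left(n + r\right)^{2}$)
$\frac{o{\left(338,P{\left(-7 \right)} \right)} - \frac{410822}{74039}}{2950 - 492211} = \frac{\left(-7 + 72 \cdot 338^{2} \left(-7 + 338\right)^{2}\right) - \frac{410822}{74039}}{2950 - 492211} = \frac{\left(-7 + 72 \cdot 114244 \cdot 331^{2}\right) - \frac{410822}{74039}}{-489261} = \left(\left(-7 + 72 \cdot 114244 \cdot 109561\right) - \frac{410822}{74039}\right) \left(- \frac{1}{489261}\right) = \left(\left(-7 + 901201455648\right) - \frac{410822}{74039}\right) \left(- \frac{1}{489261}\right) = \left(901201455641 - \frac{410822}{74039}\right) \left(- \frac{1}{489261}\right) = \frac{66724054573793177}{74039} \left(- \frac{1}{489261}\right) = - \frac{66724054573793177}{36224395179}$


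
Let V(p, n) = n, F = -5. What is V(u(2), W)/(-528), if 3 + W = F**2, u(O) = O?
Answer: -1/24 ≈ -0.041667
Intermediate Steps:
W = 22 (W = -3 + (-5)**2 = -3 + 25 = 22)
V(u(2), W)/(-528) = 22/(-528) = 22*(-1/528) = -1/24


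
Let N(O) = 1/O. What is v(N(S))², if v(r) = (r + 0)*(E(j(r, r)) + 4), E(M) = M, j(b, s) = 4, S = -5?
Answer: 64/25 ≈ 2.5600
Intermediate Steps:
v(r) = 8*r (v(r) = (r + 0)*(4 + 4) = r*8 = 8*r)
v(N(S))² = (8/(-5))² = (8*(-⅕))² = (-8/5)² = 64/25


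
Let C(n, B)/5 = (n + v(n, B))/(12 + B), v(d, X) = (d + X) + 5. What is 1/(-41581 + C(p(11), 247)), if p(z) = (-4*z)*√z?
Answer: -253542611/10541321663851 + 10360*√11/10541321663851 ≈ -2.4049e-5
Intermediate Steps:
p(z) = -4*z^(3/2)
v(d, X) = 5 + X + d (v(d, X) = (X + d) + 5 = 5 + X + d)
C(n, B) = 5*(5 + B + 2*n)/(12 + B) (C(n, B) = 5*((n + (5 + B + n))/(12 + B)) = 5*((5 + B + 2*n)/(12 + B)) = 5*(5 + B + 2*n)/(12 + B))
1/(-41581 + C(p(11), 247)) = 1/(-41581 + 5*(5 + 247 + 2*(-44*√11))/(12 + 247)) = 1/(-41581 + 5*(5 + 247 + 2*(-44*√11))/259) = 1/(-41581 + 5*(1/259)*(5 + 247 + 2*(-44*√11))) = 1/(-41581 + 5*(1/259)*(5 + 247 - 88*√11)) = 1/(-41581 + 5*(1/259)*(252 - 88*√11)) = 1/(-41581 + (180/37 - 440*√11/259)) = 1/(-1538317/37 - 440*√11/259)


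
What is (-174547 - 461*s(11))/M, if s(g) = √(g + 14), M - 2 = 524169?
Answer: -176852/524171 ≈ -0.33739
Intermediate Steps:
M = 524171 (M = 2 + 524169 = 524171)
s(g) = √(14 + g)
(-174547 - 461*s(11))/M = (-174547 - 461*√(14 + 11))/524171 = (-174547 - 461*√25)*(1/524171) = (-174547 - 461*5)*(1/524171) = (-174547 - 1*2305)*(1/524171) = (-174547 - 2305)*(1/524171) = -176852*1/524171 = -176852/524171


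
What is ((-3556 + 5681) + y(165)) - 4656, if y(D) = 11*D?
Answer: -716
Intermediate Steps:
((-3556 + 5681) + y(165)) - 4656 = ((-3556 + 5681) + 11*165) - 4656 = (2125 + 1815) - 4656 = 3940 - 4656 = -716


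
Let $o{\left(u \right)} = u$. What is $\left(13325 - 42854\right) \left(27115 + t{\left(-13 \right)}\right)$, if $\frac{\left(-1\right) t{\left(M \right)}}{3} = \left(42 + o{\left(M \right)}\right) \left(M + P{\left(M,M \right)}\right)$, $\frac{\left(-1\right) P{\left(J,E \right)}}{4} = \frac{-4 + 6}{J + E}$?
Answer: $- \frac{10832713650}{13} \approx -8.3329 \cdot 10^{8}$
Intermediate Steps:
$P{\left(J,E \right)} = - \frac{8}{E + J}$ ($P{\left(J,E \right)} = - 4 \frac{-4 + 6}{J + E} = - 4 \frac{2}{E + J} = - \frac{8}{E + J}$)
$t{\left(M \right)} = - 3 \left(42 + M\right) \left(M - \frac{4}{M}\right)$ ($t{\left(M \right)} = - 3 \left(42 + M\right) \left(M - \frac{8}{M + M}\right) = - 3 \left(42 + M\right) \left(M - \frac{8}{2 M}\right) = - 3 \left(42 + M\right) \left(M - 8 \frac{1}{2 M}\right) = - 3 \left(42 + M\right) \left(M - \frac{4}{M}\right)$)
$\left(13325 - 42854\right) \left(27115 + t{\left(-13 \right)}\right) = \left(13325 - 42854\right) \left(27115 + \left(12 - -1638 - 3 \left(-13\right)^{2} + \frac{504}{-13}\right)\right) = - 29529 \left(27115 + \left(12 + 1638 - 507 + 504 \left(- \frac{1}{13}\right)\right)\right) = - 29529 \left(27115 + \left(12 + 1638 - 507 - \frac{504}{13}\right)\right) = - 29529 \left(27115 + \frac{14355}{13}\right) = \left(-29529\right) \frac{366850}{13} = - \frac{10832713650}{13}$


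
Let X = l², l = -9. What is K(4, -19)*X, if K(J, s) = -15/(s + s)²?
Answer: -1215/1444 ≈ -0.84141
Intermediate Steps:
K(J, s) = -15/(4*s²) (K(J, s) = -15*1/(4*s²) = -15/(4*s²))
X = 81 (X = (-9)² = 81)
K(4, -19)*X = -15/4/(-19)²*81 = -15/4*1/361*81 = -15/1444*81 = -1215/1444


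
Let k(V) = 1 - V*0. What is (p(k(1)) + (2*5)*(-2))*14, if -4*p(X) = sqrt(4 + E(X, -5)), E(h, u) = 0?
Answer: -287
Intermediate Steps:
k(V) = 1 (k(V) = 1 - 1*0 = 1 + 0 = 1)
p(X) = -1/2 (p(X) = -sqrt(4 + 0)/4 = -sqrt(4)/4 = -1/4*2 = -1/2)
(p(k(1)) + (2*5)*(-2))*14 = (-1/2 + (2*5)*(-2))*14 = (-1/2 + 10*(-2))*14 = (-1/2 - 20)*14 = -41/2*14 = -287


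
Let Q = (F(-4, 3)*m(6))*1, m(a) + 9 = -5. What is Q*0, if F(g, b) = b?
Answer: 0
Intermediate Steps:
m(a) = -14 (m(a) = -9 - 5 = -14)
Q = -42 (Q = (3*(-14))*1 = -42*1 = -42)
Q*0 = -42*0 = 0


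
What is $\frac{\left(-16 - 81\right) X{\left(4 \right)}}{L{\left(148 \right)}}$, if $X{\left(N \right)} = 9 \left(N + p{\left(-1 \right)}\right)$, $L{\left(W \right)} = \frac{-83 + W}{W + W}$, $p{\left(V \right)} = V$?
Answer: $- \frac{775224}{65} \approx -11927.0$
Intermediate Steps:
$L{\left(W \right)} = \frac{-83 + W}{2 W}$
$X{\left(N \right)} = -9 + 9 N$ ($X{\left(N \right)} = 9 \left(N - 1\right) = 9 \left(-1 + N\right) = -9 + 9 N$)
$\frac{\left(-16 - 81\right) X{\left(4 \right)}}{L{\left(148 \right)}} = \frac{\left(-16 - 81\right) \left(-9 + 9 \cdot 4\right)}{\frac{1}{2} \cdot \frac{1}{148} \left(-83 + 148\right)} = \frac{\left(-97\right) \left(-9 + 36\right)}{\frac{1}{2} \cdot \frac{1}{148} \cdot 65} = \frac{\left(-97\right) 27}{\frac{65}{296}} = \left(-2619\right) \frac{296}{65} = - \frac{775224}{65}$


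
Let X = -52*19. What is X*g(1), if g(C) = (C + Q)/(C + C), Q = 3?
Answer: -1976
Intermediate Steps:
g(C) = (3 + C)/(2*C) (g(C) = (C + 3)/(C + C) = (3 + C)/((2*C)) = (3 + C)*(1/(2*C)) = (3 + C)/(2*C))
X = -988
X*g(1) = -494*(3 + 1)/1 = -494*4 = -988*2 = -1976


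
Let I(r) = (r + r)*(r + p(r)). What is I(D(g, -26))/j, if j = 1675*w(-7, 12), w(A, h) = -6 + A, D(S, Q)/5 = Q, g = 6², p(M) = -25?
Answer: -124/67 ≈ -1.8507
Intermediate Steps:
g = 36
D(S, Q) = 5*Q
I(r) = 2*r*(-25 + r) (I(r) = (r + r)*(r - 25) = (2*r)*(-25 + r) = 2*r*(-25 + r))
j = -21775 (j = 1675*(-6 - 7) = 1675*(-13) = -21775)
I(D(g, -26))/j = (2*(5*(-26))*(-25 + 5*(-26)))/(-21775) = (2*(-130)*(-25 - 130))*(-1/21775) = (2*(-130)*(-155))*(-1/21775) = 40300*(-1/21775) = -124/67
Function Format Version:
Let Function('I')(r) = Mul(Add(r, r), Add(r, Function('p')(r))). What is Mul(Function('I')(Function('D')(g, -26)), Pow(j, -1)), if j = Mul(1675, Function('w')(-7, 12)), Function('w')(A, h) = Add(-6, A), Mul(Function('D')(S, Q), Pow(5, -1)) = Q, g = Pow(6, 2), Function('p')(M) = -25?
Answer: Rational(-124, 67) ≈ -1.8507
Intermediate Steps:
g = 36
Function('D')(S, Q) = Mul(5, Q)
Function('I')(r) = Mul(2, r, Add(-25, r)) (Function('I')(r) = Mul(Add(r, r), Add(r, -25)) = Mul(Mul(2, r), Add(-25, r)) = Mul(2, r, Add(-25, r)))
j = -21775 (j = Mul(1675, Add(-6, -7)) = Mul(1675, -13) = -21775)
Mul(Function('I')(Function('D')(g, -26)), Pow(j, -1)) = Mul(Mul(2, Mul(5, -26), Add(-25, Mul(5, -26))), Pow(-21775, -1)) = Mul(Mul(2, -130, Add(-25, -130)), Rational(-1, 21775)) = Mul(Mul(2, -130, -155), Rational(-1, 21775)) = Mul(40300, Rational(-1, 21775)) = Rational(-124, 67)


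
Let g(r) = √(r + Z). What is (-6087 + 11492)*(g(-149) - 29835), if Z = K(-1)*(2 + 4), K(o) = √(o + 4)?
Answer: -161258175 + 5405*I*√(149 - 6*√3) ≈ -1.6126e+8 + 63634.0*I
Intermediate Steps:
K(o) = √(4 + o)
Z = 6*√3 (Z = √(4 - 1)*(2 + 4) = √3*6 = 6*√3 ≈ 10.392)
g(r) = √(r + 6*√3)
(-6087 + 11492)*(g(-149) - 29835) = (-6087 + 11492)*(√(-149 + 6*√3) - 29835) = 5405*(-29835 + √(-149 + 6*√3)) = -161258175 + 5405*√(-149 + 6*√3)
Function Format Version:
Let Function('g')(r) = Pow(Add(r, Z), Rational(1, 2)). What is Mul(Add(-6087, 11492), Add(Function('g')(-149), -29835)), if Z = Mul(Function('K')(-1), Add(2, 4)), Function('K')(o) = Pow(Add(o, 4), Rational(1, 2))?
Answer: Add(-161258175, Mul(5405, I, Pow(Add(149, Mul(-6, Pow(3, Rational(1, 2)))), Rational(1, 2)))) ≈ Add(-1.6126e+8, Mul(63634., I))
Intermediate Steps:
Function('K')(o) = Pow(Add(4, o), Rational(1, 2))
Z = Mul(6, Pow(3, Rational(1, 2))) (Z = Mul(Pow(Add(4, -1), Rational(1, 2)), Add(2, 4)) = Mul(Pow(3, Rational(1, 2)), 6) = Mul(6, Pow(3, Rational(1, 2))) ≈ 10.392)
Function('g')(r) = Pow(Add(r, Mul(6, Pow(3, Rational(1, 2)))), Rational(1, 2))
Mul(Add(-6087, 11492), Add(Function('g')(-149), -29835)) = Mul(Add(-6087, 11492), Add(Pow(Add(-149, Mul(6, Pow(3, Rational(1, 2)))), Rational(1, 2)), -29835)) = Mul(5405, Add(-29835, Pow(Add(-149, Mul(6, Pow(3, Rational(1, 2)))), Rational(1, 2)))) = Add(-161258175, Mul(5405, Pow(Add(-149, Mul(6, Pow(3, Rational(1, 2)))), Rational(1, 2))))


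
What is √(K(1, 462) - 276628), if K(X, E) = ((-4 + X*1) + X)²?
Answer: 12*I*√1921 ≈ 525.95*I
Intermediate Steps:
K(X, E) = (-4 + 2*X)² (K(X, E) = ((-4 + X) + X)² = (-4 + 2*X)²)
√(K(1, 462) - 276628) = √(4*(-2 + 1)² - 276628) = √(4*(-1)² - 276628) = √(4*1 - 276628) = √(4 - 276628) = √(-276624) = 12*I*√1921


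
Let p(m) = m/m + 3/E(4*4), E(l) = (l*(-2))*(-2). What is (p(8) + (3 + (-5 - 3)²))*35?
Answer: 152425/64 ≈ 2381.6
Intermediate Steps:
E(l) = 4*l (E(l) = -2*l*(-2) = 4*l)
p(m) = 67/64 (p(m) = m/m + 3/((4*(4*4))) = 1 + 3/((4*16)) = 1 + 3/64 = 67/64)
(p(8) + (3 + (-5 - 3)²))*35 = (67/64 + (3 + (-5 - 3)²))*35 = (67/64 + (3 + (-8)²))*35 = (67/64 + (3 + 64))*35 = (67/64 + 67)*35 = (4355/64)*35 = 152425/64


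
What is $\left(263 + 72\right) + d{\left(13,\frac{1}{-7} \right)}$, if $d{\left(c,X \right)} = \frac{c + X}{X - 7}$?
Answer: $\frac{1666}{5} \approx 333.2$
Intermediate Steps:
$d{\left(c,X \right)} = \frac{X + c}{-7 + X}$
$\left(263 + 72\right) + d{\left(13,\frac{1}{-7} \right)} = \left(263 + 72\right) + \frac{\frac{1}{-7} + 13}{-7 + \frac{1}{-7}} = 335 + \frac{- \frac{1}{7} + 13}{-7 - \frac{1}{7}} = 335 + \frac{1}{- \frac{50}{7}} \cdot \frac{90}{7} = 335 - \frac{9}{5} = \frac{1666}{5}$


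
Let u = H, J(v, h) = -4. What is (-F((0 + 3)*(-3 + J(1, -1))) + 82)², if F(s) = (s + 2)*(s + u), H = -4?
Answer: 154449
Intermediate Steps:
u = -4
F(s) = (-4 + s)*(2 + s) (F(s) = (s + 2)*(s - 4) = (2 + s)*(-4 + s) = (-4 + s)*(2 + s))
(-F((0 + 3)*(-3 + J(1, -1))) + 82)² = (-(-8 + ((0 + 3)*(-3 - 4))² - 2*(0 + 3)*(-3 - 4)) + 82)² = (-(-8 + (3*(-7))² - 6*(-7)) + 82)² = (-(-8 + (-21)² - 2*(-21)) + 82)² = (-(-8 + 441 + 42) + 82)² = (-1*475 + 82)² = (-475 + 82)² = (-393)² = 154449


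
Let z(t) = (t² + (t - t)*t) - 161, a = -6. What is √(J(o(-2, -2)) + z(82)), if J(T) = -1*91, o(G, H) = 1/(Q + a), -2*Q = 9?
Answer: 2*√1618 ≈ 80.449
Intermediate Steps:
Q = -9/2 (Q = -½*9 = -9/2 ≈ -4.5000)
o(G, H) = -2/21 (o(G, H) = 1/(-9/2 - 6) = 1/(-21/2) = -2/21)
J(T) = -91
z(t) = -161 + t² (z(t) = (t² + 0*t) - 161 = (t² + 0) - 161 = t² - 161 = -161 + t²)
√(J(o(-2, -2)) + z(82)) = √(-91 + (-161 + 82²)) = √(-91 + (-161 + 6724)) = √(-91 + 6563) = √6472 = 2*√1618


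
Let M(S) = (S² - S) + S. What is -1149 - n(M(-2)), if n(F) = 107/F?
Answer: -4703/4 ≈ -1175.8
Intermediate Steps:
M(S) = S²
-1149 - n(M(-2)) = -1149 - 107/((-2)²) = -1149 - 107/4 = -4703/4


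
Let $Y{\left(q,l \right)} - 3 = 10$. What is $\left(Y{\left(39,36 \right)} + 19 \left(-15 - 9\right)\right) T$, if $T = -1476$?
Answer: $653868$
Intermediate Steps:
$Y{\left(q,l \right)} = 13$ ($Y{\left(q,l \right)} = 3 + 10 = 13$)
$\left(Y{\left(39,36 \right)} + 19 \left(-15 - 9\right)\right) T = \left(13 + 19 \left(-15 - 9\right)\right) \left(-1476\right) = \left(13 + 19 \left(-24\right)\right) \left(-1476\right) = \left(13 - 456\right) \left(-1476\right) = \left(-443\right) \left(-1476\right) = 653868$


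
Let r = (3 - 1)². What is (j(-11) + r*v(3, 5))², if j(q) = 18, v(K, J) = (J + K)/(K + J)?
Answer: 484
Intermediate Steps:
v(K, J) = 1 (v(K, J) = (J + K)/(J + K) = 1)
r = 4 (r = 2² = 4)
(j(-11) + r*v(3, 5))² = (18 + 4*1)² = (18 + 4)² = 22² = 484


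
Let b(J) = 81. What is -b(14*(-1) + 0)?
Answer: -81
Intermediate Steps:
-b(14*(-1) + 0) = -1*81 = -81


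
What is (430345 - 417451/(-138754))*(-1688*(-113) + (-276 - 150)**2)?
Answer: 11113094785899910/69377 ≈ 1.6018e+11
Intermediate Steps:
(430345 - 417451/(-138754))*(-1688*(-113) + (-276 - 150)**2) = (430345 - 417451*(-1/138754))*(190744 + (-426)**2) = (430345 + 417451/138754)*(190744 + 181476) = (59712507581/138754)*372220 = 11113094785899910/69377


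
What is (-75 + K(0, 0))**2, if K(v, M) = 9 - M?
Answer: 4356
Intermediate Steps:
(-75 + K(0, 0))**2 = (-75 + (9 - 1*0))**2 = (-75 + (9 + 0))**2 = (-75 + 9)**2 = (-66)**2 = 4356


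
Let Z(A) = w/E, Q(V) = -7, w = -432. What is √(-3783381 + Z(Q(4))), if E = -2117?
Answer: I*√16955936095965/2117 ≈ 1945.1*I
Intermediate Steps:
Z(A) = 432/2117 (Z(A) = -432/(-2117) = -432*(-1/2117) = 432/2117)
√(-3783381 + Z(Q(4))) = √(-3783381 + 432/2117) = √(-8009417145/2117) = I*√16955936095965/2117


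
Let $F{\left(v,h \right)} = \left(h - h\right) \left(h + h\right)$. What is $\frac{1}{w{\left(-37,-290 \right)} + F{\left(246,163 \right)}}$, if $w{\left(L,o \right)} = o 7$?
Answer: $- \frac{1}{2030} \approx -0.00049261$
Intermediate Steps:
$F{\left(v,h \right)} = 0$ ($F{\left(v,h \right)} = 0 \cdot 2 h = 0$)
$w{\left(L,o \right)} = 7 o$
$\frac{1}{w{\left(-37,-290 \right)} + F{\left(246,163 \right)}} = \frac{1}{7 \left(-290\right) + 0} = \frac{1}{-2030 + 0} = \frac{1}{-2030} = - \frac{1}{2030}$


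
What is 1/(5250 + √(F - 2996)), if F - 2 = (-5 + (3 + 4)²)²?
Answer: 2625/13781779 - 23*I*√2/27563558 ≈ 0.00019047 - 1.1801e-6*I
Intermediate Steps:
F = 1938 (F = 2 + (-5 + (3 + 4)²)² = 2 + (-5 + 7²)² = 2 + (-5 + 49)² = 2 + 44² = 2 + 1936 = 1938)
1/(5250 + √(F - 2996)) = 1/(5250 + √(1938 - 2996)) = 1/(5250 + √(-1058)) = 1/(5250 + 23*I*√2)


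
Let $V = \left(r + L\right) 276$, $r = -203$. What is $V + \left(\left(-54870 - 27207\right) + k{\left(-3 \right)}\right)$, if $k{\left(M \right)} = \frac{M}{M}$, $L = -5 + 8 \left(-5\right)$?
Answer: $-150524$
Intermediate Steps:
$L = -45$ ($L = -5 - 40 = -45$)
$k{\left(M \right)} = 1$
$V = -68448$ ($V = \left(-203 - 45\right) 276 = \left(-248\right) 276 = -68448$)
$V + \left(\left(-54870 - 27207\right) + k{\left(-3 \right)}\right) = -68448 + \left(\left(-54870 - 27207\right) + 1\right) = -68448 + \left(-82077 + 1\right) = -68448 - 82076 = -150524$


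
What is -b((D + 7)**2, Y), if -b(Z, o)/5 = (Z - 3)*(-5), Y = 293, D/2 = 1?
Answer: -1950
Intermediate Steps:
D = 2 (D = 2*1 = 2)
b(Z, o) = -75 + 25*Z (b(Z, o) = -5*(Z - 3)*(-5) = -5*(-3 + Z)*(-5) = -5*(15 - 5*Z) = -75 + 25*Z)
-b((D + 7)**2, Y) = -(-75 + 25*(2 + 7)**2) = -(-75 + 25*9**2) = -(-75 + 25*81) = -(-75 + 2025) = -1*1950 = -1950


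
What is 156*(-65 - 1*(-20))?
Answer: -7020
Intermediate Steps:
156*(-65 - 1*(-20)) = 156*(-65 + 20) = 156*(-45) = -7020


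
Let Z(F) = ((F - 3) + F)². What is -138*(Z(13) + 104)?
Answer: -87354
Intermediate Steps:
Z(F) = (-3 + 2*F)² (Z(F) = ((-3 + F) + F)² = (-3 + 2*F)²)
-138*(Z(13) + 104) = -138*((-3 + 2*13)² + 104) = -138*((-3 + 26)² + 104) = -138*(23² + 104) = -138*(529 + 104) = -138*633 = -87354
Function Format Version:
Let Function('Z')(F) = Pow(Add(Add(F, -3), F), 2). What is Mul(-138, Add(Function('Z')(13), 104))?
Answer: -87354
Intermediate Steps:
Function('Z')(F) = Pow(Add(-3, Mul(2, F)), 2) (Function('Z')(F) = Pow(Add(Add(-3, F), F), 2) = Pow(Add(-3, Mul(2, F)), 2))
Mul(-138, Add(Function('Z')(13), 104)) = Mul(-138, Add(Pow(Add(-3, Mul(2, 13)), 2), 104)) = Mul(-138, Add(Pow(Add(-3, 26), 2), 104)) = Mul(-138, Add(Pow(23, 2), 104)) = Mul(-138, Add(529, 104)) = Mul(-138, 633) = -87354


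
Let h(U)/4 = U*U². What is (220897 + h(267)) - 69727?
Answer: 76287822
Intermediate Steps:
h(U) = 4*U³ (h(U) = 4*(U*U²) = 4*U³)
(220897 + h(267)) - 69727 = (220897 + 4*267³) - 69727 = (220897 + 4*19034163) - 69727 = (220897 + 76136652) - 69727 = 76357549 - 69727 = 76287822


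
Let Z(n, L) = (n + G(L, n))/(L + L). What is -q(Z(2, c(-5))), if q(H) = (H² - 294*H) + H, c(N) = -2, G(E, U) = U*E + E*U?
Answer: 1749/4 ≈ 437.25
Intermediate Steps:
G(E, U) = 2*E*U (G(E, U) = E*U + E*U = 2*E*U)
Z(n, L) = (n + 2*L*n)/(2*L) (Z(n, L) = (n + 2*L*n)/(L + L) = (n + 2*L*n)/((2*L)) = (n + 2*L*n)*(1/(2*L)) = (n + 2*L*n)/(2*L))
q(H) = H² - 293*H
-q(Z(2, c(-5))) = -(2 + (½)*2/(-2))*(-293 + (2 + (½)*2/(-2))) = -(2 + (½)*2*(-½))*(-293 + (2 + (½)*2*(-½))) = -(2 - ½)*(-293 + (2 - ½)) = -3*(-293 + 3/2)/2 = -3*(-583)/(2*2) = -1*(-1749/4) = 1749/4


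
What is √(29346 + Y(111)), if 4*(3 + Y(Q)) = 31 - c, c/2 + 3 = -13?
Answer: √117435/2 ≈ 171.34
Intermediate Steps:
c = -32 (c = -6 + 2*(-13) = -6 - 26 = -32)
Y(Q) = 51/4 (Y(Q) = -3 + (31 - 1*(-32))/4 = -3 + (31 + 32)/4 = -3 + (¼)*63 = -3 + 63/4 = 51/4)
√(29346 + Y(111)) = √(29346 + 51/4) = √(117435/4) = √117435/2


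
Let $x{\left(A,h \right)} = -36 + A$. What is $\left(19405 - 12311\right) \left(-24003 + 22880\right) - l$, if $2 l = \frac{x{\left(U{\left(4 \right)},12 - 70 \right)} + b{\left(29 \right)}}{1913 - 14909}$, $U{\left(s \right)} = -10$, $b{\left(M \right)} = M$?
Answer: $- \frac{207066879521}{25992} \approx -7.9666 \cdot 10^{6}$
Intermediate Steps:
$l = \frac{17}{25992}$ ($l = \frac{\left(\left(-36 - 10\right) + 29\right) \frac{1}{1913 - 14909}}{2} = \frac{\left(-46 + 29\right) \frac{1}{-12996}}{2} = \frac{\left(-17\right) \left(- \frac{1}{12996}\right)}{2} = \frac{1}{2} \cdot \frac{17}{12996} = \frac{17}{25992} \approx 0.00065405$)
$\left(19405 - 12311\right) \left(-24003 + 22880\right) - l = \left(19405 - 12311\right) \left(-24003 + 22880\right) - \frac{17}{25992} = 7094 \left(-1123\right) - \frac{17}{25992} = -7966562 - \frac{17}{25992} = - \frac{207066879521}{25992}$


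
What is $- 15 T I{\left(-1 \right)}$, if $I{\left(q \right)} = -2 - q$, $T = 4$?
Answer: $60$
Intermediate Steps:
$- 15 T I{\left(-1 \right)} = - 15 \cdot 4 \left(-2 - -1\right) = - 15 \cdot 4 \left(-2 + 1\right) = - 15 \cdot 4 \left(-1\right) = \left(-15\right) \left(-4\right) = 60$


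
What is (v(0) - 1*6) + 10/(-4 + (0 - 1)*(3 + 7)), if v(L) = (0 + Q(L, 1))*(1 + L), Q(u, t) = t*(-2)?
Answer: -61/7 ≈ -8.7143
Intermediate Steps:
Q(u, t) = -2*t
v(L) = -2 - 2*L (v(L) = (0 - 2*1)*(1 + L) = (0 - 2)*(1 + L) = -2*(1 + L) = -2 - 2*L)
(v(0) - 1*6) + 10/(-4 + (0 - 1)*(3 + 7)) = ((-2 - 2*0) - 1*6) + 10/(-4 + (0 - 1)*(3 + 7)) = ((-2 + 0) - 6) + 10/(-4 - 1*10) = (-2 - 6) + 10/(-4 - 10) = -8 + 10/(-14) = -8 + 10*(-1/14) = -8 - 5/7 = -61/7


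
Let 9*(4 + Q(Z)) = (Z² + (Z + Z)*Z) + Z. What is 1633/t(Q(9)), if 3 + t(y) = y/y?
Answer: -1633/2 ≈ -816.50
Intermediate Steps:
Q(Z) = -4 + Z²/3 + Z/9 (Q(Z) = -4 + ((Z² + (Z + Z)*Z) + Z)/9 = -4 + ((Z² + (2*Z)*Z) + Z)/9 = -4 + ((Z² + 2*Z²) + Z)/9 = -4 + (3*Z² + Z)/9 = -4 + (Z + 3*Z²)/9 = -4 + (Z²/3 + Z/9) = -4 + Z²/3 + Z/9)
t(y) = -2 (t(y) = -3 + y/y = -3 + 1 = -2)
1633/t(Q(9)) = 1633/(-2) = 1633*(-½) = -1633/2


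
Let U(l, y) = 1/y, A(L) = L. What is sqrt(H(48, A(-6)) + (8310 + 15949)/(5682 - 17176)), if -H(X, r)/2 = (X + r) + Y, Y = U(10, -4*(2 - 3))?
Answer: I*sqrt(2860574997)/5747 ≈ 9.3065*I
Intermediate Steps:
Y = 1/4 (Y = 1/(-4*(2 - 3)) = 1/(-4*(-1)) = 1/4 ≈ 0.25000)
H(X, r) = -1/2 - 2*X - 2*r (H(X, r) = -2*((X + r) + 1/4) = -2*(1/4 + X + r) = -1/2 - 2*X - 2*r)
sqrt(H(48, A(-6)) + (8310 + 15949)/(5682 - 17176)) = sqrt((-1/2 - 2*48 - 2*(-6)) + (8310 + 15949)/(5682 - 17176)) = sqrt((-1/2 - 96 + 12) + 24259/(-11494)) = sqrt(-169/2 + 24259*(-1/11494)) = sqrt(-169/2 - 24259/11494) = sqrt(-497751/5747) = I*sqrt(2860574997)/5747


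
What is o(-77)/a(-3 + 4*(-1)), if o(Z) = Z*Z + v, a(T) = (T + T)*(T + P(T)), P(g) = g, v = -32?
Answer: 5897/196 ≈ 30.087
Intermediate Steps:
a(T) = 4*T**2 (a(T) = (T + T)*(T + T) = (2*T)*(2*T) = 4*T**2)
o(Z) = -32 + Z**2 (o(Z) = Z*Z - 32 = Z**2 - 32 = -32 + Z**2)
o(-77)/a(-3 + 4*(-1)) = (-32 + (-77)**2)/((4*(-3 + 4*(-1))**2)) = (-32 + 5929)/((4*(-3 - 4)**2)) = 5897/((4*(-7)**2)) = 5897/((4*49)) = 5897/196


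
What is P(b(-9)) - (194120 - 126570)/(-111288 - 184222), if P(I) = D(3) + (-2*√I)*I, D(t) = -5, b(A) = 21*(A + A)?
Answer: -141000/29551 + 2268*I*√42 ≈ -4.7714 + 14698.0*I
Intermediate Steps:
b(A) = 42*A (b(A) = 21*(2*A) = 42*A)
P(I) = -5 - 2*I^(3/2) (P(I) = -5 + (-2*√I)*I = -5 - 2*I^(3/2))
P(b(-9)) - (194120 - 126570)/(-111288 - 184222) = (-5 - 2*(-1134*I*√42)) - (194120 - 126570)/(-111288 - 184222) = (-5 - (-2268)*I*√42) - 67550/(-295510) = (-5 - (-2268)*I*√42) - 67550*(-1)/295510 = (-5 + 2268*I*√42) - 1*(-6755/29551) = (-5 + 2268*I*√42) + 6755/29551 = -141000/29551 + 2268*I*√42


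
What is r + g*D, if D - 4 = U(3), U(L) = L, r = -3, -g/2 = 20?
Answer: -283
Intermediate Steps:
g = -40 (g = -2*20 = -40)
D = 7 (D = 4 + 3 = 7)
r + g*D = -3 - 40*7 = -3 - 280 = -283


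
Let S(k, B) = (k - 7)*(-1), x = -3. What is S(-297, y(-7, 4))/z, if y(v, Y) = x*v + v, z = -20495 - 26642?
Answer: -304/47137 ≈ -0.0064493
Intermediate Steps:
z = -47137
y(v, Y) = -2*v (y(v, Y) = -3*v + v = -2*v)
S(k, B) = 7 - k (S(k, B) = (-7 + k)*(-1) = 7 - k)
S(-297, y(-7, 4))/z = (7 - 1*(-297))/(-47137) = (7 + 297)*(-1/47137) = 304*(-1/47137) = -304/47137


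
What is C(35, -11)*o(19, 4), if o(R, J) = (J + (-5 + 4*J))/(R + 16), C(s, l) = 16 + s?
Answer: 153/7 ≈ 21.857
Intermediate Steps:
o(R, J) = (-5 + 5*J)/(16 + R)
C(35, -11)*o(19, 4) = (16 + 35)*(5*(-1 + 4)/(16 + 19)) = 51*(5*3/35) = 51*(5*(1/35)*3) = 51*(3/7) = 153/7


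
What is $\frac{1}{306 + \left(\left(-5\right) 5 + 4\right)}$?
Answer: $\frac{1}{285} \approx 0.0035088$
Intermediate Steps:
$\frac{1}{306 + \left(\left(-5\right) 5 + 4\right)} = \frac{1}{306 + \left(-25 + 4\right)} = \frac{1}{306 - 21} = \frac{1}{285}$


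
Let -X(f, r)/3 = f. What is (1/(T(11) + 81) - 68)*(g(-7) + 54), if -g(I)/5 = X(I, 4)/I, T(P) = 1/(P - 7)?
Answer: -1524624/325 ≈ -4691.1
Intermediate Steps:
T(P) = 1/(-7 + P)
X(f, r) = -3*f
g(I) = 15 (g(I) = -5*(-3*I)/I = -5*(-3) = 15)
(1/(T(11) + 81) - 68)*(g(-7) + 54) = (1/(1/(-7 + 11) + 81) - 68)*(15 + 54) = (1/(1/4 + 81) - 68)*69 = (1/(¼ + 81) - 68)*69 = (1/(325/4) - 68)*69 = (4/325 - 68)*69 = -22096/325*69 = -1524624/325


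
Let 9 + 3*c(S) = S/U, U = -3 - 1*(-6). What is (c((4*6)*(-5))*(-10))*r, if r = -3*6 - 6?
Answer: -3920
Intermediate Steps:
r = -24 (r = -18 - 6 = -24)
U = 3 (U = -3 + 6 = 3)
c(S) = -3 + S/9 (c(S) = -3 + (S/3)/3 = -3 + S/9)
(c((4*6)*(-5))*(-10))*r = ((-3 + ((4*6)*(-5))/9)*(-10))*(-24) = ((-3 + (24*(-5))/9)*(-10))*(-24) = ((-3 + (⅑)*(-120))*(-10))*(-24) = ((-3 - 40/3)*(-10))*(-24) = -49/3*(-10)*(-24) = (490/3)*(-24) = -3920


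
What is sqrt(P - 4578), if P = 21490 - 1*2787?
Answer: 5*sqrt(565) ≈ 118.85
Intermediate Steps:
P = 18703 (P = 21490 - 2787 = 18703)
sqrt(P - 4578) = sqrt(18703 - 4578) = sqrt(14125) = 5*sqrt(565)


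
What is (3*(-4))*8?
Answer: -96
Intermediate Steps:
(3*(-4))*8 = -12*8 = -96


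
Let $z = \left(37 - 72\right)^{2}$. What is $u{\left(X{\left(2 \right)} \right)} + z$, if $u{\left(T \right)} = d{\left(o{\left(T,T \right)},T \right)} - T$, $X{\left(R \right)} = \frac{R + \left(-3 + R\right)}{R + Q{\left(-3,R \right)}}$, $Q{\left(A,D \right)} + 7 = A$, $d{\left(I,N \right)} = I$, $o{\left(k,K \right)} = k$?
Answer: $1225$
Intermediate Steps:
$Q{\left(A,D \right)} = -7 + A$
$X{\left(R \right)} = \frac{-3 + 2 R}{-10 + R}$ ($X{\left(R \right)} = \frac{R + \left(-3 + R\right)}{R - 10} = \frac{-3 + 2 R}{R - 10} = \frac{-3 + 2 R}{-10 + R}$)
$z = 1225$ ($z = \left(-35\right)^{2} = 1225$)
$u{\left(T \right)} = 0$ ($u{\left(T \right)} = T - T = 0$)
$u{\left(X{\left(2 \right)} \right)} + z = 0 + 1225 = 1225$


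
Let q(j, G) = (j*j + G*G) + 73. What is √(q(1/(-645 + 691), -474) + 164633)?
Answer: √823932313/46 ≈ 624.00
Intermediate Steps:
q(j, G) = 73 + G² + j² (q(j, G) = (j² + G²) + 73 = (G² + j²) + 73 = 73 + G² + j²)
√(q(1/(-645 + 691), -474) + 164633) = √((73 + (-474)² + (1/(-645 + 691))²) + 164633) = √((73 + 224676 + (1/46)²) + 164633) = √((73 + 224676 + 1/2116) + 164633) = √(475568885/2116 + 164633) = √(823932313/2116) = √823932313/46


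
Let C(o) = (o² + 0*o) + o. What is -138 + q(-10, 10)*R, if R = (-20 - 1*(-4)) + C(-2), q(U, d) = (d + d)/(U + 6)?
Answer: -68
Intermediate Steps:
q(U, d) = 2*d/(6 + U) (q(U, d) = (2*d)/(6 + U) = 2*d/(6 + U))
C(o) = o + o² (C(o) = (o² + 0) + o = o² + o = o + o²)
R = -14 (R = (-20 - 1*(-4)) - 2*(1 - 2) = (-20 + 4) - 2*(-1) = -16 + 2 = -14)
-138 + q(-10, 10)*R = -138 + (2*10/(6 - 10))*(-14) = -138 + (2*10/(-4))*(-14) = -138 + (2*10*(-¼))*(-14) = -138 - 5*(-14) = -138 + 70 = -68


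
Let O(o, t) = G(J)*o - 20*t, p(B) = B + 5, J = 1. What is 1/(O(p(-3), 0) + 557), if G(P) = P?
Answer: 1/559 ≈ 0.0017889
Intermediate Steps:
p(B) = 5 + B
O(o, t) = o - 20*t (O(o, t) = 1*o - 20*t = o - 20*t)
1/(O(p(-3), 0) + 557) = 1/(((5 - 3) - 20*0) + 557) = 1/((2 + 0) + 557) = 1/(2 + 557) = 1/559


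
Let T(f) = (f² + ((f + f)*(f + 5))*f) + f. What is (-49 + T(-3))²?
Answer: 49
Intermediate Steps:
T(f) = f + f² + 2*f²*(5 + f) (T(f) = (f² + ((2*f)*(5 + f))*f) + f = (f² + (2*f*(5 + f))*f) + f = (f² + 2*f²*(5 + f)) + f = f + f² + 2*f²*(5 + f))
(-49 + T(-3))² = (-49 - 3*(1 + 2*(-3)² + 11*(-3)))² = (-49 - 3*(1 + 2*9 - 33))² = (-49 - 3*(1 + 18 - 33))² = (-49 - 3*(-14))² = (-49 + 42)² = (-7)² = 49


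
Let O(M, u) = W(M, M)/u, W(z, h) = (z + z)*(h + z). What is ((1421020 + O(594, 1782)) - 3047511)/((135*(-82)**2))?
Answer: -1625699/907740 ≈ -1.7909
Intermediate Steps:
W(z, h) = 2*z*(h + z) (W(z, h) = (2*z)*(h + z) = 2*z*(h + z))
O(M, u) = 4*M**2/u (O(M, u) = (2*M*(M + M))/u = (2*M*(2*M))/u = (4*M**2)/u = 4*M**2/u)
((1421020 + O(594, 1782)) - 3047511)/((135*(-82)**2)) = ((1421020 + 4*594**2/1782) - 3047511)/((135*(-82)**2)) = ((1421020 + 4*352836*(1/1782)) - 3047511)/((135*6724)) = ((1421020 + 792) - 3047511)/907740 = (1421812 - 3047511)*(1/907740) = -1625699*1/907740 = -1625699/907740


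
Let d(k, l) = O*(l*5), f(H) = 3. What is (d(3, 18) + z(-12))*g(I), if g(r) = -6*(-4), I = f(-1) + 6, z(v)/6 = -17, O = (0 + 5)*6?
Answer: 62352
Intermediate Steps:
O = 30 (O = 5*6 = 30)
z(v) = -102 (z(v) = 6*(-17) = -102)
d(k, l) = 150*l (d(k, l) = 30*(l*5) = 30*(5*l) = 150*l)
I = 9 (I = 3 + 6 = 9)
g(r) = 24
(d(3, 18) + z(-12))*g(I) = (150*18 - 102)*24 = (2700 - 102)*24 = 2598*24 = 62352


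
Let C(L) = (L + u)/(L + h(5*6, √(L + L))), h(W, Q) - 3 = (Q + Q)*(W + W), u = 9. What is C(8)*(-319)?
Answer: -5423/491 ≈ -11.045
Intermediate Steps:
h(W, Q) = 3 + 4*Q*W (h(W, Q) = 3 + (Q + Q)*(W + W) = 3 + (2*Q)*(2*W) = 3 + 4*Q*W)
C(L) = (9 + L)/(3 + L + 120*√2*√L) (C(L) = (L + 9)/(L + (3 + 4*√(L + L)*(5*6))) = (9 + L)/(L + (3 + 4*√(2*L)*30)) = (9 + L)/(L + (3 + 4*(√2*√L)*30)) = (9 + L)/(L + (3 + 120*√2*√L)) = (9 + L)/(3 + L + 120*√2*√L))
C(8)*(-319) = ((9 + 8)/(3 + 8 + 120*√2*√8))*(-319) = (17/(3 + 8 + 120*√2*(2*√2)))*(-319) = (17/(3 + 8 + 480))*(-319) = (17/491)*(-319) = -5423/491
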